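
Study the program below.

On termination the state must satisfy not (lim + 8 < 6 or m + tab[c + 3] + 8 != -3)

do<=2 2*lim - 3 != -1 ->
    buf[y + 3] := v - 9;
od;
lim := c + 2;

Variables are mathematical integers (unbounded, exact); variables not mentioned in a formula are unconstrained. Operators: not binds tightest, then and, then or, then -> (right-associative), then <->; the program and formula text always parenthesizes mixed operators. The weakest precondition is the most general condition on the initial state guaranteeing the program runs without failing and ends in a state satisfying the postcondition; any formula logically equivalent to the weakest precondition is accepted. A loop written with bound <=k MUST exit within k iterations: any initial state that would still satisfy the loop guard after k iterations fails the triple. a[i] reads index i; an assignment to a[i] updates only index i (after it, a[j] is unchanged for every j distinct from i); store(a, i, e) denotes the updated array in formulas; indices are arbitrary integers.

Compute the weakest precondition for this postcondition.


Working backward. After the program, the postcondition not (lim + 8 < 6 or m + tab[c + 3] + 8 != -3) must hold; in canonical form it is not (lim < -2 or tab[c + 3] + m != -11).
Before lim := c + 2: not (c < -4 or tab[c + 3] + m != -11)
Before the loop (bound <=2), unroll the exhaustion recursion (WP_0 = exit-now case; WP_j = one more guarded iteration, up to j = 2):
  WP_0: (not (2*lim != 2)) and (not (c < -4 or tab[c + 3] + m != -11))
  WP_1: (2*lim != 2 -> ((not (2*lim != 2)) and (not (c < -4 or tab[c + 3] + m != -11)))) and ((not (2*lim != 2)) -> (not (c < -4 or tab[c + 3] + m != -11)))
  WP_2: (2*lim != 2 -> ((2*lim != 2 -> ((not (2*lim != 2)) and (not (c < -4 or tab[c + 3] + m != -11)))) and ((not (2*lim != 2)) -> (not (c < -4 or tab[c + 3] + m != -11))))) and ((not (2*lim != 2)) -> (not (c < -4 or tab[c + 3] + m != -11)))
So before the loop: (2*lim != 2 -> ((2*lim != 2 -> ((not (2*lim != 2)) and (not (c < -4 or tab[c + 3] + m != -11)))) and ((not (2*lim != 2)) -> (not (c < -4 or tab[c + 3] + m != -11))))) and ((not (2*lim != 2)) -> (not (c < -4 or tab[c + 3] + m != -11)))
Answer: WP = (2*lim != 2 -> ((2*lim != 2 -> ((not (2*lim != 2)) and (not (c < -4 or tab[c + 3] + m != -11)))) and ((not (2*lim != 2)) -> (not (c < -4 or tab[c + 3] + m != -11))))) and ((not (2*lim != 2)) -> (not (c < -4 or tab[c + 3] + m != -11)))


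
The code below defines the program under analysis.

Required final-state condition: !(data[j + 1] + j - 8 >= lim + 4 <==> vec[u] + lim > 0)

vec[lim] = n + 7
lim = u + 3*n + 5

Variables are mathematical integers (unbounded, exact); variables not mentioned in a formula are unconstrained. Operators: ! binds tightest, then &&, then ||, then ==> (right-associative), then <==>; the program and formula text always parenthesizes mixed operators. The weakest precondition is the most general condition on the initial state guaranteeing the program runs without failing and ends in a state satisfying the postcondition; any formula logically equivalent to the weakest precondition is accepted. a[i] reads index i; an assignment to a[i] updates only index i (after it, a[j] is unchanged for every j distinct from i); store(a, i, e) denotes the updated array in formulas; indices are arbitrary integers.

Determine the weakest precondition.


Working backward. After the program, the postcondition !(data[j + 1] + j - 8 >= lim + 4 <==> vec[u] + lim > 0) must hold; in canonical form it is !(data[j + 1] + j >= lim + 12 <==> vec[u] + lim > 0).
Before lim := u + 3*n + 5: !(data[j + 1] + j >= 3*n + u + 17 <==> vec[u] + 3*n + u > -5)
Before vec[lim] := n + 7: !(data[j + 1] + j >= 3*n + u + 17 <==> store(vec, lim, n + 7)[u] + 3*n + u > -5)
Answer: WP = !(data[j + 1] + j >= 3*n + u + 17 <==> store(vec, lim, n + 7)[u] + 3*n + u > -5)


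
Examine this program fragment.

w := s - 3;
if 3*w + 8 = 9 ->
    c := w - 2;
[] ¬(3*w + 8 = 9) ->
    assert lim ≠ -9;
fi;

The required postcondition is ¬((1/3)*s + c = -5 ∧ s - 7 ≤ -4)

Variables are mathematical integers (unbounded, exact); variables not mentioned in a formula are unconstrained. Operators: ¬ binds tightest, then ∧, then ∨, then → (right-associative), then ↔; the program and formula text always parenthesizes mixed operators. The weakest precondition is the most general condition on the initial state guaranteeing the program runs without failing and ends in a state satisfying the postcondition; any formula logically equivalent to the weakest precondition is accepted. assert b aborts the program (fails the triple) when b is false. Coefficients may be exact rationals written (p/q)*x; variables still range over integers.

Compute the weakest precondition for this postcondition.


Working backward. After the program, the postcondition ¬((1/3)*s + c = -5 ∧ s - 7 ≤ -4) must hold; in canonical form it is ¬(c + (1/3)*s = -5 ∧ s ≤ 3).
Then branch requires ¬((1/3)*s + w = -3 ∧ s ≤ 3); else branch requires lim ≠ -9 ∧ (¬(c + (1/3)*s = -5 ∧ s ≤ 3)).
Before the if: (3*w = 1 → (¬((1/3)*s + w = -3 ∧ s ≤ 3))) ∧ ((¬(3*w = 1)) → (lim ≠ -9 ∧ (¬(c + (1/3)*s = -5 ∧ s ≤ 3))))
Before w := s - 3: (3*s = 10 → (¬((4/3)*s = 0 ∧ s ≤ 3))) ∧ ((¬(3*s = 10)) → (lim ≠ -9 ∧ (¬(c + (1/3)*s = -5 ∧ s ≤ 3))))
Answer: WP = (3*s = 10 → (¬((4/3)*s = 0 ∧ s ≤ 3))) ∧ ((¬(3*s = 10)) → (lim ≠ -9 ∧ (¬(c + (1/3)*s = -5 ∧ s ≤ 3))))


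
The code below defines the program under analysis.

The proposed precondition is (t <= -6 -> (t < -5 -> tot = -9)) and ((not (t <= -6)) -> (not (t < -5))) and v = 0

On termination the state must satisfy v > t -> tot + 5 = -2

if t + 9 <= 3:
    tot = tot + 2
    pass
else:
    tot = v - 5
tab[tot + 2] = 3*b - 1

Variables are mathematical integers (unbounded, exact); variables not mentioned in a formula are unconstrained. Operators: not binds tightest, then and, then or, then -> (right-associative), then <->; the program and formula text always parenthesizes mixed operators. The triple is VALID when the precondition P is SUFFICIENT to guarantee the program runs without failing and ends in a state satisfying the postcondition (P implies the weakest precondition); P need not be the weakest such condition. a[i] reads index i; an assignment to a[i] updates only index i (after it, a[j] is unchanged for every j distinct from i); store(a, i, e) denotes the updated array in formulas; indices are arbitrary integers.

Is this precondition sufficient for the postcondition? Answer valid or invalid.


Working backward. After the program, the postcondition v > t -> tot + 5 = -2 must hold; in canonical form it is v > t -> tot = -7.
Before tab[tot + 2] := 3*b - 1: v > t -> tot = -7
Then branch requires v > t -> tot = -9; else branch requires v > t -> v = -2.
Before the if: (t <= -6 -> (v > t -> tot = -9)) and ((not (t <= -6)) -> (v > t -> v = -2))
The weakest precondition is (t <= -6 -> (v > t -> tot = -9)) and ((not (t <= -6)) -> (v > t -> v = -2)).
Check whether (t <= -6 -> (t < -5 -> tot = -9)) and ((not (t <= -6)) -> (not (t < -5))) and v = 0 implies it.
Countermodel: at the initial state t = -1, tot = -8, v = 0, the precondition holds but the weakest precondition fails.
Answer: invalid


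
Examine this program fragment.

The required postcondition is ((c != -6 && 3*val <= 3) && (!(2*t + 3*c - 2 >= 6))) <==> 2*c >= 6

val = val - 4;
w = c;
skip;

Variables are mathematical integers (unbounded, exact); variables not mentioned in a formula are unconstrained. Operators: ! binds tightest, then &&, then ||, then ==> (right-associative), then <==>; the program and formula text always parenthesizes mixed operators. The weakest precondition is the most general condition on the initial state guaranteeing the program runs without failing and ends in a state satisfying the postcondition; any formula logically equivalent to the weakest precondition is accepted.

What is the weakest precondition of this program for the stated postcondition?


Working backward. After the program, the postcondition ((c != -6 && 3*val <= 3) && (!(2*t + 3*c - 2 >= 6))) <==> 2*c >= 6 must hold; in canonical form it is (c != -6 && 3*val <= 3 && (!(3*c + 2*t >= 8))) <==> 2*c >= 6.
Before skip: (c != -6 && 3*val <= 3 && (!(3*c + 2*t >= 8))) <==> 2*c >= 6
Before w := c: (c != -6 && 3*val <= 3 && (!(3*c + 2*t >= 8))) <==> 2*c >= 6
Before val := val - 4: (c != -6 && 3*val <= 15 && (!(3*c + 2*t >= 8))) <==> 2*c >= 6
Answer: WP = (c != -6 && 3*val <= 15 && (!(3*c + 2*t >= 8))) <==> 2*c >= 6


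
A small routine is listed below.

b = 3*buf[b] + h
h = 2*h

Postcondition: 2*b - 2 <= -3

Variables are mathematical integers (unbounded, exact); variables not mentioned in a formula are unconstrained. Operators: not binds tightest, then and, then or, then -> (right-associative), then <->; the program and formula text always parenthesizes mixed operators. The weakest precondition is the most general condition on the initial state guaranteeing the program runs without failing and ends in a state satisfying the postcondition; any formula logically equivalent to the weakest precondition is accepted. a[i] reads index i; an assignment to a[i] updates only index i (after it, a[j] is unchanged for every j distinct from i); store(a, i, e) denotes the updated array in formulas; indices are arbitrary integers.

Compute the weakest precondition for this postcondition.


Working backward. After the program, the postcondition 2*b - 2 <= -3 must hold; in canonical form it is 2*b <= -1.
Before h := 2*h: 2*b <= -1
Before b := 3*buf[b] + h: 6*buf[b] + 2*h <= -1
Answer: WP = 6*buf[b] + 2*h <= -1


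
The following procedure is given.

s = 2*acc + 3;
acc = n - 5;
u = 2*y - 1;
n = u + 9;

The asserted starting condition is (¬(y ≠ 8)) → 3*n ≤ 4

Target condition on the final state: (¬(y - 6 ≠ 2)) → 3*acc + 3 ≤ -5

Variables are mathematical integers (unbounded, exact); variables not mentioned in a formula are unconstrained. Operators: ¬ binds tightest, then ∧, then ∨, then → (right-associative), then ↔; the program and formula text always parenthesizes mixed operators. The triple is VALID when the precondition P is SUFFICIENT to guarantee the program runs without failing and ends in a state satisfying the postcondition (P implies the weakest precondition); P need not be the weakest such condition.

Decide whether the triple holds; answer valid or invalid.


Working backward. After the program, the postcondition (¬(y - 6 ≠ 2)) → 3*acc + 3 ≤ -5 must hold; in canonical form it is (¬(y ≠ 8)) → 3*acc ≤ -8.
Before n := u + 9: (¬(y ≠ 8)) → 3*acc ≤ -8
Before u := 2*y - 1: (¬(y ≠ 8)) → 3*acc ≤ -8
Before acc := n - 5: (¬(y ≠ 8)) → 3*n ≤ 7
Before s := 2*acc + 3: (¬(y ≠ 8)) → 3*n ≤ 7
The weakest precondition is (¬(y ≠ 8)) → 3*n ≤ 7.
Check whether (¬(y ≠ 8)) → 3*n ≤ 4 implies it.
Every state satisfying the precondition satisfies the weakest precondition: the implication holds.
Answer: valid


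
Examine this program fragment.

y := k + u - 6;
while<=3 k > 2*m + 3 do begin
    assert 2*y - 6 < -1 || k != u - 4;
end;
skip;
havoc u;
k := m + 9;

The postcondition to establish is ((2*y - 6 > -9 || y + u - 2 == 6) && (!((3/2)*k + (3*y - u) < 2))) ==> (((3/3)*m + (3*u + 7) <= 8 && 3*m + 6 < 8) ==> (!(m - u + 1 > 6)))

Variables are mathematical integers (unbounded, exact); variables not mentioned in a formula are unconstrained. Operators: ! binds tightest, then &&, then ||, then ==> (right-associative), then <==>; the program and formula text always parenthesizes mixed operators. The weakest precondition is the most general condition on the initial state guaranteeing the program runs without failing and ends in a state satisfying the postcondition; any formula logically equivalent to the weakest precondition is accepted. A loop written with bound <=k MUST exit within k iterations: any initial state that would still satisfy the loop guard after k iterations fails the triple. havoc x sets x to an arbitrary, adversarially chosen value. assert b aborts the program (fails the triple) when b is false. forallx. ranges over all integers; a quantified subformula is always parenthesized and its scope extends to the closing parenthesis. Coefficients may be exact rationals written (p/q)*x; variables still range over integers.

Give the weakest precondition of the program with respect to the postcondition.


Working backward. After the program, the postcondition ((2*y - 6 > -9 || y + u - 2 == 6) && (!((3/2)*k + (3*y - u) < 2))) ==> (((3/3)*m + (3*u + 7) <= 8 && 3*m + 6 < 8) ==> (!(m - u + 1 > 6))) must hold; in canonical form it is ((2*y > -3 || u + y == 8) && (!((3/2)*k + 3*y < u + 2))) ==> ((m + 3*u <= 1 && 3*m < 2) ==> (!(m > u + 5))).
Before k := m + 9: ((2*y > -3 || u + y == 8) && (!((3/2)*m + 3*y < u - 23/2))) ==> ((m + 3*u <= 1 && 3*m < 2) ==> (!(m > u + 5)))
Before havoc u: forall u_1. (((2*y > -3 || u_1 + y == 8) && (!((3/2)*m + 3*y < u_1 - 23/2))) ==> ((m + 3*u_1 <= 1 && 3*m < 2) ==> (!(m > u_1 + 5))))
Before skip: forall u_1. (((2*y > -3 || u_1 + y == 8) && (!((3/2)*m + 3*y < u_1 - 23/2))) ==> ((m + 3*u_1 <= 1 && 3*m < 2) ==> (!(m > u_1 + 5))))
Before the loop (bound <=3), unroll the exhaustion recursion (WP_0 = exit-now case; WP_j = one more guarded iteration, up to j = 3):
  WP_0: (!(k > 2*m + 3)) && (forall u_1. (((2*y > -3 || u_1 + y == 8) && (!((3/2)*m + 3*y < u_1 - 23/2))) ==> ((m + 3*u_1 <= 1 && 3*m < 2) ==> (!(m > u_1 + 5)))))
  WP_1: (k > 2*m + 3 ==> ((2*y < 5 || k != u - 4) && (!(k > 2*m + 3)) && (forall u_1. (((2*y > -3 || u_1 + y == 8) && (!((3/2)*m + 3*y < u_1 - 23/2))) ==> ((m + 3*u_1 <= 1 && 3*m < 2) ==> (!(m > u_1 + 5))))))) && ((!(k > 2*m + 3)) ==> (forall u_1. (((2*y > -3 || u_1 + y == 8) && (!((3/2)*m + 3*y < u_1 - 23/2))) ==> ((m + 3*u_1 <= 1 && 3*m < 2) ==> (!(m > u_1 + 5))))))
  WP_2: (k > 2*m + 3 ==> ((2*y < 5 || k != u - 4) && (k > 2*m + 3 ==> ((2*y < 5 || k != u - 4) && (!(k > 2*m + 3)) && (forall u_1. (((2*y > -3 || u_1 + y == 8) && (!((3/2)*m + 3*y < u_1 - 23/2))) ==> ((m + 3*u_1 <= 1 && 3*m < 2) ==> (!(m > u_1 + 5))))))) && ((!(k > 2*m + 3)) ==> (forall u_1. (((2*y > -3 || u_1 + y == 8) && (!((3/2)*m + 3*y < u_1 - 23/2))) ==> ((m + 3*u_1 <= 1 && 3*m < 2) ==> (!(m > u_1 + 5)))))))) && ((!(k > 2*m + 3)) ==> (forall u_1. (((2*y > -3 || u_1 + y == 8) && (!((3/2)*m + 3*y < u_1 - 23/2))) ==> ((m + 3*u_1 <= 1 && 3*m < 2) ==> (!(m > u_1 + 5))))))
  WP_3: (k > 2*m + 3 ==> ((2*y < 5 || k != u - 4) && (k > 2*m + 3 ==> ((2*y < 5 || k != u - 4) && (k > 2*m + 3 ==> ((2*y < 5 || k != u - 4) && (!(k > 2*m + 3)) && (forall u_1. (((2*y > -3 || u_1 + y == 8) && (!((3/2)*m + 3*y < u_1 - 23/2))) ==> ((m + 3*u_1 <= 1 && 3*m < 2) ==> (!(m > u_1 + 5))))))) && ((!(k > 2*m + 3)) ==> (forall u_1. (((2*y > -3 || u_1 + y == 8) && (!((3/2)*m + 3*y < u_1 - 23/2))) ==> ((m + 3*u_1 <= 1 && 3*m < 2) ==> (!(m > u_1 + 5)))))))) && ((!(k > 2*m + 3)) ==> (forall u_1. (((2*y > -3 || u_1 + y == 8) && (!((3/2)*m + 3*y < u_1 - 23/2))) ==> ((m + 3*u_1 <= 1 && 3*m < 2) ==> (!(m > u_1 + 5)))))))) && ((!(k > 2*m + 3)) ==> (forall u_1. (((2*y > -3 || u_1 + y == 8) && (!((3/2)*m + 3*y < u_1 - 23/2))) ==> ((m + 3*u_1 <= 1 && 3*m < 2) ==> (!(m > u_1 + 5))))))
So before the loop: (k > 2*m + 3 ==> ((2*y < 5 || k != u - 4) && (k > 2*m + 3 ==> ((2*y < 5 || k != u - 4) && (k > 2*m + 3 ==> ((2*y < 5 || k != u - 4) && (!(k > 2*m + 3)) && (forall u_1. (((2*y > -3 || u_1 + y == 8) && (!((3/2)*m + 3*y < u_1 - 23/2))) ==> ((m + 3*u_1 <= 1 && 3*m < 2) ==> (!(m > u_1 + 5))))))) && ((!(k > 2*m + 3)) ==> (forall u_1. (((2*y > -3 || u_1 + y == 8) && (!((3/2)*m + 3*y < u_1 - 23/2))) ==> ((m + 3*u_1 <= 1 && 3*m < 2) ==> (!(m > u_1 + 5)))))))) && ((!(k > 2*m + 3)) ==> (forall u_1. (((2*y > -3 || u_1 + y == 8) && (!((3/2)*m + 3*y < u_1 - 23/2))) ==> ((m + 3*u_1 <= 1 && 3*m < 2) ==> (!(m > u_1 + 5)))))))) && ((!(k > 2*m + 3)) ==> (forall u_1. (((2*y > -3 || u_1 + y == 8) && (!((3/2)*m + 3*y < u_1 - 23/2))) ==> ((m + 3*u_1 <= 1 && 3*m < 2) ==> (!(m > u_1 + 5))))))
Before y := k + u - 6: (k > 2*m + 3 ==> ((2*k + 2*u < 17 || k != u - 4) && (k > 2*m + 3 ==> ((2*k + 2*u < 17 || k != u - 4) && (k > 2*m + 3 ==> ((2*k + 2*u < 17 || k != u - 4) && (!(k > 2*m + 3)) && (forall u_1. (((2*k + 2*u > 9 || k + u + u_1 == 14) && (!(3*k + (3/2)*m + 3*u < u_1 + 13/2))) ==> ((m + 3*u_1 <= 1 && 3*m < 2) ==> (!(m > u_1 + 5))))))) && ((!(k > 2*m + 3)) ==> (forall u_1. (((2*k + 2*u > 9 || k + u + u_1 == 14) && (!(3*k + (3/2)*m + 3*u < u_1 + 13/2))) ==> ((m + 3*u_1 <= 1 && 3*m < 2) ==> (!(m > u_1 + 5)))))))) && ((!(k > 2*m + 3)) ==> (forall u_1. (((2*k + 2*u > 9 || k + u + u_1 == 14) && (!(3*k + (3/2)*m + 3*u < u_1 + 13/2))) ==> ((m + 3*u_1 <= 1 && 3*m < 2) ==> (!(m > u_1 + 5)))))))) && ((!(k > 2*m + 3)) ==> (forall u_1. (((2*k + 2*u > 9 || k + u + u_1 == 14) && (!(3*k + (3/2)*m + 3*u < u_1 + 13/2))) ==> ((m + 3*u_1 <= 1 && 3*m < 2) ==> (!(m > u_1 + 5))))))
Answer: WP = (k > 2*m + 3 ==> ((2*k + 2*u < 17 || k != u - 4) && (k > 2*m + 3 ==> ((2*k + 2*u < 17 || k != u - 4) && (k > 2*m + 3 ==> ((2*k + 2*u < 17 || k != u - 4) && (!(k > 2*m + 3)) && (forall u_1. (((2*k + 2*u > 9 || k + u + u_1 == 14) && (!(3*k + (3/2)*m + 3*u < u_1 + 13/2))) ==> ((m + 3*u_1 <= 1 && 3*m < 2) ==> (!(m > u_1 + 5))))))) && ((!(k > 2*m + 3)) ==> (forall u_1. (((2*k + 2*u > 9 || k + u + u_1 == 14) && (!(3*k + (3/2)*m + 3*u < u_1 + 13/2))) ==> ((m + 3*u_1 <= 1 && 3*m < 2) ==> (!(m > u_1 + 5)))))))) && ((!(k > 2*m + 3)) ==> (forall u_1. (((2*k + 2*u > 9 || k + u + u_1 == 14) && (!(3*k + (3/2)*m + 3*u < u_1 + 13/2))) ==> ((m + 3*u_1 <= 1 && 3*m < 2) ==> (!(m > u_1 + 5)))))))) && ((!(k > 2*m + 3)) ==> (forall u_1. (((2*k + 2*u > 9 || k + u + u_1 == 14) && (!(3*k + (3/2)*m + 3*u < u_1 + 13/2))) ==> ((m + 3*u_1 <= 1 && 3*m < 2) ==> (!(m > u_1 + 5))))))


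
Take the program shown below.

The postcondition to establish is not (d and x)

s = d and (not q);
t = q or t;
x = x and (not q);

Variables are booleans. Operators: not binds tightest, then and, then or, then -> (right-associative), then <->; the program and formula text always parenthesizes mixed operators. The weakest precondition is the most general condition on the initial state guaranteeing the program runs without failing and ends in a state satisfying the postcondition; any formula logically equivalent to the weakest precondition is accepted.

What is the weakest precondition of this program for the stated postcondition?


Working backward. After the program, not (d and x) must hold.
Before x := x and (not q): not (d and x and (not q))
Before t := q or t: not (d and x and (not q))
Before s := d and (not q): not (d and x and (not q))
Answer: WP = not (d and x and (not q))


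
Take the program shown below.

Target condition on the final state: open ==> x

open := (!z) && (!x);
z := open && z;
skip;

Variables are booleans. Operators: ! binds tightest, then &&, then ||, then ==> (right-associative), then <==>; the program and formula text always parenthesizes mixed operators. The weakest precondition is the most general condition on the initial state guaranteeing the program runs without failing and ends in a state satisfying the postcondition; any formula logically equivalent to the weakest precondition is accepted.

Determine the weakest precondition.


Working backward. After the program, open ==> x must hold.
Before skip: open ==> x
Before z := open && z: open ==> x
Before open := (!z) && (!x): ((!z) && (!x)) ==> x
Answer: WP = ((!z) && (!x)) ==> x


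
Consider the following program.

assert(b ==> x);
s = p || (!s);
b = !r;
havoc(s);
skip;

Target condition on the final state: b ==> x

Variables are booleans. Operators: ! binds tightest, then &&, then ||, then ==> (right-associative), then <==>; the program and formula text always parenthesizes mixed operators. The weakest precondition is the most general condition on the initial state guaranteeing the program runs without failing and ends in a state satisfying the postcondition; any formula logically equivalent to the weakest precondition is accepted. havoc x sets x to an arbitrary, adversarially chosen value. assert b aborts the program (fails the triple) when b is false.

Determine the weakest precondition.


Working backward. After the program, b ==> x must hold.
Before skip: b ==> x
Before havoc s: b ==> x
Before b := !r: (!r) ==> x
Before s := p || (!s): (!r) ==> x
Before assert b ==> x: (b ==> x) && ((!r) ==> x)
Answer: WP = (b ==> x) && ((!r) ==> x)


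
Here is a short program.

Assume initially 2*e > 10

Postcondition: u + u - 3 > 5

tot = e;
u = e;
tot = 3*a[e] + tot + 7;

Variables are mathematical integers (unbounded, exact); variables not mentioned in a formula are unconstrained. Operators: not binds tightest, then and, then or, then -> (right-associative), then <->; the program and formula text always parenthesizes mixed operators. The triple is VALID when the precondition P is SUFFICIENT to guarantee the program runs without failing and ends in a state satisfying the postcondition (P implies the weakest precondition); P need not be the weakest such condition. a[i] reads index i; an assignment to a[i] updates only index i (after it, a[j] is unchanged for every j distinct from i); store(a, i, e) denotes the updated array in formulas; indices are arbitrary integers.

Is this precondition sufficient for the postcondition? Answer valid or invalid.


Working backward. After the program, the postcondition u + u - 3 > 5 must hold; in canonical form it is 2*u > 8.
Before tot := 3*a[e] + tot + 7: 2*u > 8
Before u := e: 2*e > 8
Before tot := e: 2*e > 8
The weakest precondition is 2*e > 8.
Check whether 2*e > 10 implies it.
Every state satisfying the precondition satisfies the weakest precondition: the implication holds.
Answer: valid


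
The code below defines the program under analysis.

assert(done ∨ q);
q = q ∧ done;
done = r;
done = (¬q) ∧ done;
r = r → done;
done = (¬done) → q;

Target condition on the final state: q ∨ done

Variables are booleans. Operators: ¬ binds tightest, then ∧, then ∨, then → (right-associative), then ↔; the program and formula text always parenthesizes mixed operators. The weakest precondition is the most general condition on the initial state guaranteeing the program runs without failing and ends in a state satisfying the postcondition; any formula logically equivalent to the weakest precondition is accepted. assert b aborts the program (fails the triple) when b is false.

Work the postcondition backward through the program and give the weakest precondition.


Working backward. After the program, q ∨ done must hold.
Before done := (¬done) → q: q ∨ ((¬done) → q)
Before r := r → done: q ∨ ((¬done) → q)
Before done := (¬q) ∧ done: q ∨ ((¬((¬q) ∧ done)) → q)
Before done := r: q ∨ ((¬((¬q) ∧ r)) → q)
Before q := q ∧ done: (q ∧ done) ∨ ((¬((¬(q ∧ done)) ∧ r)) → (q ∧ done))
Before assert done ∨ q: (done ∨ q) ∧ ((q ∧ done) ∨ ((¬((¬(q ∧ done)) ∧ r)) → (q ∧ done)))
Answer: WP = (done ∨ q) ∧ ((q ∧ done) ∨ ((¬((¬(q ∧ done)) ∧ r)) → (q ∧ done)))


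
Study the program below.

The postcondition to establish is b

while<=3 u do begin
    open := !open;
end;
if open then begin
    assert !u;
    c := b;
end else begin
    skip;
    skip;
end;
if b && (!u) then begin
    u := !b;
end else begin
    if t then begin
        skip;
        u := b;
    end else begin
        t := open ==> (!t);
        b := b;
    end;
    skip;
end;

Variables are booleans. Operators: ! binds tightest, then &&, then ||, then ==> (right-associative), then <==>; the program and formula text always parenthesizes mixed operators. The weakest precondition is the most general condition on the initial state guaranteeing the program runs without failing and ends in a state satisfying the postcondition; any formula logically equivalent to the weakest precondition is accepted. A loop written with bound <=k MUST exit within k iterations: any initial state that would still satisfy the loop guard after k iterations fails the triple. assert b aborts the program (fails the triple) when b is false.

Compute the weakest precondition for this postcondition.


Working backward. After the program, b must hold.
Then branch requires b; else branch requires (t ==> b) && ((!t) ==> b).
Before the if: ((b && (!u)) ==> b) && ((!(b && (!u))) ==> ((t ==> b) && ((!t) ==> b)))
Then branch requires (!u) && ((b && (!u)) ==> b) && ((!(b && (!u))) ==> ((t ==> b) && ((!t) ==> b))); else branch requires ((b && (!u)) ==> b) && ((!(b && (!u))) ==> ((t ==> b) && ((!t) ==> b))).
Before the if: (open ==> ((!u) && ((b && (!u)) ==> b) && ((!(b && (!u))) ==> ((t ==> b) && ((!t) ==> b))))) && ((!open) ==> (((b && (!u)) ==> b) && ((!(b && (!u))) ==> ((t ==> b) && ((!t) ==> b)))))
Before the loop (bound <=3), unroll the exhaustion recursion (WP_0 = exit-now case; WP_j = one more guarded iteration, up to j = 3):
  WP_0: (!u) && (open ==> ((!u) && ((b && (!u)) ==> b) && ((!(b && (!u))) ==> ((t ==> b) && ((!t) ==> b))))) && ((!open) ==> (((b && (!u)) ==> b) && ((!(b && (!u))) ==> ((t ==> b) && ((!t) ==> b)))))
  WP_1: (u ==> ((!u) && ((!open) ==> ((!u) && ((b && (!u)) ==> b) && ((!(b && (!u))) ==> ((t ==> b) && ((!t) ==> b))))) && (open ==> (((b && (!u)) ==> b) && ((!(b && (!u))) ==> ((t ==> b) && ((!t) ==> b))))))) && ((!u) ==> ((open ==> ((!u) && ((b && (!u)) ==> b) && ((!(b && (!u))) ==> ((t ==> b) && ((!t) ==> b))))) && ((!open) ==> (((b && (!u)) ==> b) && ((!(b && (!u))) ==> ((t ==> b) && ((!t) ==> b)))))))
  WP_2: (u ==> ((u ==> ((!u) && (open ==> ((!u) && ((b && (!u)) ==> b) && ((!(b && (!u))) ==> ((t ==> b) && ((!t) ==> b))))) && ((!open) ==> (((b && (!u)) ==> b) && ((!(b && (!u))) ==> ((t ==> b) && ((!t) ==> b))))))) && ((!u) ==> (((!open) ==> ((!u) && ((b && (!u)) ==> b) && ((!(b && (!u))) ==> ((t ==> b) && ((!t) ==> b))))) && (open ==> (((b && (!u)) ==> b) && ((!(b && (!u))) ==> ((t ==> b) && ((!t) ==> b))))))))) && ((!u) ==> ((open ==> ((!u) && ((b && (!u)) ==> b) && ((!(b && (!u))) ==> ((t ==> b) && ((!t) ==> b))))) && ((!open) ==> (((b && (!u)) ==> b) && ((!(b && (!u))) ==> ((t ==> b) && ((!t) ==> b)))))))
  WP_3: (u ==> ((u ==> ((u ==> ((!u) && ((!open) ==> ((!u) && ((b && (!u)) ==> b) && ((!(b && (!u))) ==> ((t ==> b) && ((!t) ==> b))))) && (open ==> (((b && (!u)) ==> b) && ((!(b && (!u))) ==> ((t ==> b) && ((!t) ==> b))))))) && ((!u) ==> ((open ==> ((!u) && ((b && (!u)) ==> b) && ((!(b && (!u))) ==> ((t ==> b) && ((!t) ==> b))))) && ((!open) ==> (((b && (!u)) ==> b) && ((!(b && (!u))) ==> ((t ==> b) && ((!t) ==> b))))))))) && ((!u) ==> (((!open) ==> ((!u) && ((b && (!u)) ==> b) && ((!(b && (!u))) ==> ((t ==> b) && ((!t) ==> b))))) && (open ==> (((b && (!u)) ==> b) && ((!(b && (!u))) ==> ((t ==> b) && ((!t) ==> b))))))))) && ((!u) ==> ((open ==> ((!u) && ((b && (!u)) ==> b) && ((!(b && (!u))) ==> ((t ==> b) && ((!t) ==> b))))) && ((!open) ==> (((b && (!u)) ==> b) && ((!(b && (!u))) ==> ((t ==> b) && ((!t) ==> b)))))))
So before the loop: (u ==> ((u ==> ((u ==> ((!u) && ((!open) ==> ((!u) && ((b && (!u)) ==> b) && ((!(b && (!u))) ==> ((t ==> b) && ((!t) ==> b))))) && (open ==> (((b && (!u)) ==> b) && ((!(b && (!u))) ==> ((t ==> b) && ((!t) ==> b))))))) && ((!u) ==> ((open ==> ((!u) && ((b && (!u)) ==> b) && ((!(b && (!u))) ==> ((t ==> b) && ((!t) ==> b))))) && ((!open) ==> (((b && (!u)) ==> b) && ((!(b && (!u))) ==> ((t ==> b) && ((!t) ==> b))))))))) && ((!u) ==> (((!open) ==> ((!u) && ((b && (!u)) ==> b) && ((!(b && (!u))) ==> ((t ==> b) && ((!t) ==> b))))) && (open ==> (((b && (!u)) ==> b) && ((!(b && (!u))) ==> ((t ==> b) && ((!t) ==> b))))))))) && ((!u) ==> ((open ==> ((!u) && ((b && (!u)) ==> b) && ((!(b && (!u))) ==> ((t ==> b) && ((!t) ==> b))))) && ((!open) ==> (((b && (!u)) ==> b) && ((!(b && (!u))) ==> ((t ==> b) && ((!t) ==> b)))))))
Answer: WP = (u ==> ((u ==> ((u ==> ((!u) && ((!open) ==> ((!u) && ((b && (!u)) ==> b) && ((!(b && (!u))) ==> ((t ==> b) && ((!t) ==> b))))) && (open ==> (((b && (!u)) ==> b) && ((!(b && (!u))) ==> ((t ==> b) && ((!t) ==> b))))))) && ((!u) ==> ((open ==> ((!u) && ((b && (!u)) ==> b) && ((!(b && (!u))) ==> ((t ==> b) && ((!t) ==> b))))) && ((!open) ==> (((b && (!u)) ==> b) && ((!(b && (!u))) ==> ((t ==> b) && ((!t) ==> b))))))))) && ((!u) ==> (((!open) ==> ((!u) && ((b && (!u)) ==> b) && ((!(b && (!u))) ==> ((t ==> b) && ((!t) ==> b))))) && (open ==> (((b && (!u)) ==> b) && ((!(b && (!u))) ==> ((t ==> b) && ((!t) ==> b))))))))) && ((!u) ==> ((open ==> ((!u) && ((b && (!u)) ==> b) && ((!(b && (!u))) ==> ((t ==> b) && ((!t) ==> b))))) && ((!open) ==> (((b && (!u)) ==> b) && ((!(b && (!u))) ==> ((t ==> b) && ((!t) ==> b)))))))


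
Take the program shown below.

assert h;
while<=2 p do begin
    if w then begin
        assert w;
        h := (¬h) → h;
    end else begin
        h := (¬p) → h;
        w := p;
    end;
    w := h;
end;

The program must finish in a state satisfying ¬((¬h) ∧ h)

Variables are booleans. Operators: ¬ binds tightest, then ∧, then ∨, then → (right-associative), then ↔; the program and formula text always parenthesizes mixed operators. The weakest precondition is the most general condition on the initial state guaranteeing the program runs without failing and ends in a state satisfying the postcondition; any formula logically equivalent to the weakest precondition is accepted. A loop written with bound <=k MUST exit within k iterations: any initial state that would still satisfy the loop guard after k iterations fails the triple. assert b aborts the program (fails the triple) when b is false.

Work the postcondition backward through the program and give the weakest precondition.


Working backward. After the program, the postcondition ¬((¬h) ∧ h) must hold; in canonical form it is true.
Before the loop (bound <=2), unroll the exhaustion recursion (WP_0 = exit-now case; WP_j = one more guarded iteration, up to j = 2):
  WP_0: ¬p
  WP_1: p → ((w → (w ∧ (¬p))) ∧ ((¬w) → (¬p)))
  WP_2: p → ((w → (w ∧ (p → ((((¬h) → h) → (((¬h) → h) ∧ (¬p))) ∧ ((¬((¬h) → h)) → (¬p)))))) ∧ ((¬w) → (p → ((((¬p) → h) → (((¬p) → h) ∧ (¬p))) ∧ ((¬((¬p) → h)) → (¬p))))))
So before the loop: p → ((w → (w ∧ (p → ((((¬h) → h) → (((¬h) → h) ∧ (¬p))) ∧ ((¬((¬h) → h)) → (¬p)))))) ∧ ((¬w) → (p → ((((¬p) → h) → (((¬p) → h) ∧ (¬p))) ∧ ((¬((¬p) → h)) → (¬p))))))
Before assert h: h ∧ (p → ((w → (w ∧ (p → ((((¬h) → h) → (((¬h) → h) ∧ (¬p))) ∧ ((¬((¬h) → h)) → (¬p)))))) ∧ ((¬w) → (p → ((((¬p) → h) → (((¬p) → h) ∧ (¬p))) ∧ ((¬((¬p) → h)) → (¬p)))))))
Answer: WP = h ∧ (p → ((w → (w ∧ (p → ((((¬h) → h) → (((¬h) → h) ∧ (¬p))) ∧ ((¬((¬h) → h)) → (¬p)))))) ∧ ((¬w) → (p → ((((¬p) → h) → (((¬p) → h) ∧ (¬p))) ∧ ((¬((¬p) → h)) → (¬p)))))))


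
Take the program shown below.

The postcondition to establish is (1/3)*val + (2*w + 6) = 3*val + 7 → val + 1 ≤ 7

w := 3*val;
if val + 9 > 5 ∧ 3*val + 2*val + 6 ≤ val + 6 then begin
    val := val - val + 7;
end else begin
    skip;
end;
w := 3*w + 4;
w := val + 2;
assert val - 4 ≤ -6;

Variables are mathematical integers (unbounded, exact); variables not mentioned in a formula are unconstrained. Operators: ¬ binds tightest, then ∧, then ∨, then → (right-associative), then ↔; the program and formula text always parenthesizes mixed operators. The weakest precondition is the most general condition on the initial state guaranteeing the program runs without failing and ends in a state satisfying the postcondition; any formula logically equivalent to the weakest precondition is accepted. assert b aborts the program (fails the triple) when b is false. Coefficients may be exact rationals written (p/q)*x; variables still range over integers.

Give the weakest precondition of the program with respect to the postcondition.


Working backward. After the program, the postcondition (1/3)*val + (2*w + 6) = 3*val + 7 → val + 1 ≤ 7 must hold; in canonical form it is 2*w = (8/3)*val + 1 → val ≤ 6.
Before assert val - 4 ≤ -6: val ≤ -2 ∧ (2*w = (8/3)*val + 1 → val ≤ 6)
Before w := val + 2: val ≤ -2 ∧ ((2/3)*val = 3 → val ≤ 6)
Before w := 3*w + 4: val ≤ -2 ∧ ((2/3)*val = 3 → val ≤ 6)
Then branch requires false; else branch requires val ≤ -2 ∧ ((2/3)*val = 3 → val ≤ 6).
Before the if: (¬(val > -4 ∧ 4*val ≤ 0)) ∧ ((¬(val > -4 ∧ 4*val ≤ 0)) → (val ≤ -2 ∧ ((2/3)*val = 3 → val ≤ 6)))
Before w := 3*val: (¬(val > -4 ∧ 4*val ≤ 0)) ∧ ((¬(val > -4 ∧ 4*val ≤ 0)) → (val ≤ -2 ∧ ((2/3)*val = 3 → val ≤ 6)))
Answer: WP = (¬(val > -4 ∧ 4*val ≤ 0)) ∧ ((¬(val > -4 ∧ 4*val ≤ 0)) → (val ≤ -2 ∧ ((2/3)*val = 3 → val ≤ 6)))


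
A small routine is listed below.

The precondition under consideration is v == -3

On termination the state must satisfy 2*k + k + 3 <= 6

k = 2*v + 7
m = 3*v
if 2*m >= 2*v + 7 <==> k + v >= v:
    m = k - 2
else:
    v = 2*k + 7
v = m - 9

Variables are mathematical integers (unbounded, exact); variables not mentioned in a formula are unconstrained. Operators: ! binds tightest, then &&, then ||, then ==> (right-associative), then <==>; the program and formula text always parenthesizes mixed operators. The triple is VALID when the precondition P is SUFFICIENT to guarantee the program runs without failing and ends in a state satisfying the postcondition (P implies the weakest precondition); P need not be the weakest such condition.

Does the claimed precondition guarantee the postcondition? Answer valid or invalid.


Working backward. After the program, the postcondition 2*k + k + 3 <= 6 must hold; in canonical form it is 3*k <= 3.
Before v := m - 9: 3*k <= 3
Then branch requires 3*k <= 3; else branch requires 3*k <= 3.
Before the if: ((2*m >= 2*v + 7 <==> k >= 0) ==> 3*k <= 3) && ((!(2*m >= 2*v + 7 <==> k >= 0)) ==> 3*k <= 3)
Before m := 3*v: ((4*v >= 7 <==> k >= 0) ==> 3*k <= 3) && ((!(4*v >= 7 <==> k >= 0)) ==> 3*k <= 3)
Before k := 2*v + 7: ((4*v >= 7 <==> 2*v >= -7) ==> 6*v <= -18) && ((!(4*v >= 7 <==> 2*v >= -7)) ==> 6*v <= -18)
The weakest precondition is ((4*v >= 7 <==> 2*v >= -7) ==> 6*v <= -18) && ((!(4*v >= 7 <==> 2*v >= -7)) ==> 6*v <= -18).
Check whether v == -3 implies it.
Every state satisfying the precondition satisfies the weakest precondition: the implication holds.
Answer: valid


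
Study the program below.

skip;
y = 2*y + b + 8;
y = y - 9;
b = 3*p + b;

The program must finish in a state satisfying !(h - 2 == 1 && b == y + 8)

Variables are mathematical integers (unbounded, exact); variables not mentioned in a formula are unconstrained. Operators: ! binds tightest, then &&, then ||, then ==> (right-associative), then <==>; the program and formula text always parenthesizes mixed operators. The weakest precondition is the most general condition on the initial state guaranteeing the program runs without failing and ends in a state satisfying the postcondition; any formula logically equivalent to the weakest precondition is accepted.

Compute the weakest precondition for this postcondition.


Working backward. After the program, the postcondition !(h - 2 == 1 && b == y + 8) must hold; in canonical form it is !(h == 3 && b == y + 8).
Before b := 3*p + b: !(h == 3 && b + 3*p == y + 8)
Before y := y - 9: !(h == 3 && b + 3*p == y - 1)
Before y := 2*y + b + 8: !(h == 3 && 3*p == 2*y + 7)
Before skip: !(h == 3 && 3*p == 2*y + 7)
Answer: WP = !(h == 3 && 3*p == 2*y + 7)


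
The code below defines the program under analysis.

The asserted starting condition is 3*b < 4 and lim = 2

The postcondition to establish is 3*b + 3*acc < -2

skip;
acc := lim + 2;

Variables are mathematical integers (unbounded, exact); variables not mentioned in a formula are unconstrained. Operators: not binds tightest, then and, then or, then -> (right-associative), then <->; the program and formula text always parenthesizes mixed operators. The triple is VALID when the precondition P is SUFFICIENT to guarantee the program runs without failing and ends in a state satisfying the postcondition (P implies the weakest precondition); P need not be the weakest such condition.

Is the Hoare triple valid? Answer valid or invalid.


Working backward. After the program, the postcondition 3*b + 3*acc < -2 must hold; in canonical form it is 3*acc + 3*b < -2.
Before acc := lim + 2: 3*b + 3*lim < -8
Before skip: 3*b + 3*lim < -8
The weakest precondition is 3*b + 3*lim < -8.
Check whether 3*b < 4 and lim = 2 implies it.
Countermodel: at the initial state b = -4, lim = 2, the precondition holds but the weakest precondition fails.
Answer: invalid


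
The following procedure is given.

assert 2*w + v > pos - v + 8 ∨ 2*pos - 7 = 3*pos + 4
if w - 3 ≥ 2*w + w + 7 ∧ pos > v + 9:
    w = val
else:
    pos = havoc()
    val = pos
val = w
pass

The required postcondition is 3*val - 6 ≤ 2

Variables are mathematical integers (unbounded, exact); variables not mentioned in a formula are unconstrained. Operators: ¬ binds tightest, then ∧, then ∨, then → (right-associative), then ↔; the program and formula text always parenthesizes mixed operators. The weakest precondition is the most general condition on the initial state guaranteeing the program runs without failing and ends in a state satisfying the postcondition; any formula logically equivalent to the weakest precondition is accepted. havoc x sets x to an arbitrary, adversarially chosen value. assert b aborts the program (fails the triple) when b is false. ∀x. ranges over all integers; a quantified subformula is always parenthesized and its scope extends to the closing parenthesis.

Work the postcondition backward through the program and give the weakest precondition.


Working backward. After the program, the postcondition 3*val - 6 ≤ 2 must hold; in canonical form it is 3*val ≤ 8.
Before skip: 3*val ≤ 8
Before val := w: 3*w ≤ 8
Then branch requires 3*val ≤ 8; else branch requires 3*w ≤ 8.
Before the if: ((2*w ≤ -10 ∧ pos > v + 9) → 3*val ≤ 8) ∧ ((¬(2*w ≤ -10 ∧ pos > v + 9)) → 3*w ≤ 8)
Before assert 2*w + v > pos - v + 8 ∨ 2*pos - 7 = 3*pos + 4: (2*v + 2*w > pos + 8 ∨ pos = -11) ∧ ((2*w ≤ -10 ∧ pos > v + 9) → 3*val ≤ 8) ∧ ((¬(2*w ≤ -10 ∧ pos > v + 9)) → 3*w ≤ 8)
Answer: WP = (2*v + 2*w > pos + 8 ∨ pos = -11) ∧ ((2*w ≤ -10 ∧ pos > v + 9) → 3*val ≤ 8) ∧ ((¬(2*w ≤ -10 ∧ pos > v + 9)) → 3*w ≤ 8)


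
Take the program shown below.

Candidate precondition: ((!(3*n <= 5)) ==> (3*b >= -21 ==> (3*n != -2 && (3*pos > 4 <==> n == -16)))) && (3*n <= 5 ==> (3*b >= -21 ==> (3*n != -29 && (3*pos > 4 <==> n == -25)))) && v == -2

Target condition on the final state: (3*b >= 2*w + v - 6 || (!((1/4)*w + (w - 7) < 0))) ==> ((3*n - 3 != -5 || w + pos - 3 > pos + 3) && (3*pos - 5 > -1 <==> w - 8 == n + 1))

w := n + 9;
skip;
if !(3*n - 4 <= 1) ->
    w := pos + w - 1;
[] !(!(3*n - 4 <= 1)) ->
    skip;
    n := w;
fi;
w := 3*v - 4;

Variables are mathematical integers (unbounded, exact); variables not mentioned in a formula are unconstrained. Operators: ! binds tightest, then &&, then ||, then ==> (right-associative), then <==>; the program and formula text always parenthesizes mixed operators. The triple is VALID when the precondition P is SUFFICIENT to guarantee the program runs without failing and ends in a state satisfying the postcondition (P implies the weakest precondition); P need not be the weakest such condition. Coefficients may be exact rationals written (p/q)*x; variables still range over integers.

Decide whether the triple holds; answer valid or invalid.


Working backward. After the program, the postcondition (3*b >= 2*w + v - 6 || (!((1/4)*w + (w - 7) < 0))) ==> ((3*n - 3 != -5 || w + pos - 3 > pos + 3) && (3*pos - 5 > -1 <==> w - 8 == n + 1)) must hold; in canonical form it is (3*b >= v + 2*w - 6 || (!((5/4)*w < 7))) ==> ((3*n != -2 || w > 6) && (3*pos > 4 <==> w == n + 9)).
Before w := 3*v - 4: (3*b >= 7*v - 14 || (!((15/4)*v < 12))) ==> ((3*n != -2 || 3*v > 10) && (3*pos > 4 <==> 3*v == n + 13))
Then branch requires (3*b >= 7*v - 14 || (!((15/4)*v < 12))) ==> ((3*n != -2 || 3*v > 10) && (3*pos > 4 <==> 3*v == n + 13)); else branch requires (3*b >= 7*v - 14 || (!((15/4)*v < 12))) ==> ((3*w != -2 || 3*v > 10) && (3*pos > 4 <==> 3*v == w + 13)).
Before the if: ((!(3*n <= 5)) ==> ((3*b >= 7*v - 14 || (!((15/4)*v < 12))) ==> ((3*n != -2 || 3*v > 10) && (3*pos > 4 <==> 3*v == n + 13)))) && (3*n <= 5 ==> ((3*b >= 7*v - 14 || (!((15/4)*v < 12))) ==> ((3*w != -2 || 3*v > 10) && (3*pos > 4 <==> 3*v == w + 13))))
Before skip: ((!(3*n <= 5)) ==> ((3*b >= 7*v - 14 || (!((15/4)*v < 12))) ==> ((3*n != -2 || 3*v > 10) && (3*pos > 4 <==> 3*v == n + 13)))) && (3*n <= 5 ==> ((3*b >= 7*v - 14 || (!((15/4)*v < 12))) ==> ((3*w != -2 || 3*v > 10) && (3*pos > 4 <==> 3*v == w + 13))))
Before w := n + 9: ((!(3*n <= 5)) ==> ((3*b >= 7*v - 14 || (!((15/4)*v < 12))) ==> ((3*n != -2 || 3*v > 10) && (3*pos > 4 <==> 3*v == n + 13)))) && (3*n <= 5 ==> ((3*b >= 7*v - 14 || (!((15/4)*v < 12))) ==> ((3*n != -29 || 3*v > 10) && (3*pos > 4 <==> 3*v == n + 22))))
The weakest precondition is ((!(3*n <= 5)) ==> ((3*b >= 7*v - 14 || (!((15/4)*v < 12))) ==> ((3*n != -2 || 3*v > 10) && (3*pos > 4 <==> 3*v == n + 13)))) && (3*n <= 5 ==> ((3*b >= 7*v - 14 || (!((15/4)*v < 12))) ==> ((3*n != -29 || 3*v > 10) && (3*pos > 4 <==> 3*v == n + 22)))).
Check whether ((!(3*n <= 5)) ==> (3*b >= -21 ==> (3*n != -2 && (3*pos > 4 <==> n == -16)))) && (3*n <= 5 ==> (3*b >= -21 ==> (3*n != -29 && (3*pos > 4 <==> n == -25)))) && v == -2 implies it.
Countermodel: at the initial state b = -8, n = -20, pos = 2, v = -2, the precondition holds but the weakest precondition fails.
Answer: invalid
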